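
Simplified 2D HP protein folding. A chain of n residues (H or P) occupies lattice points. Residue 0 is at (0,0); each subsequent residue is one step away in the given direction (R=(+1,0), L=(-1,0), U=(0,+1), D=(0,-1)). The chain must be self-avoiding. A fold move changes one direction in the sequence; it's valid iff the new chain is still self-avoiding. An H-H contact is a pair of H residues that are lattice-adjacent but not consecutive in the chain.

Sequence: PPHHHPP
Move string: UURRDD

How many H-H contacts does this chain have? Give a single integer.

Positions: [(0, 0), (0, 1), (0, 2), (1, 2), (2, 2), (2, 1), (2, 0)]
No H-H contacts found.

Answer: 0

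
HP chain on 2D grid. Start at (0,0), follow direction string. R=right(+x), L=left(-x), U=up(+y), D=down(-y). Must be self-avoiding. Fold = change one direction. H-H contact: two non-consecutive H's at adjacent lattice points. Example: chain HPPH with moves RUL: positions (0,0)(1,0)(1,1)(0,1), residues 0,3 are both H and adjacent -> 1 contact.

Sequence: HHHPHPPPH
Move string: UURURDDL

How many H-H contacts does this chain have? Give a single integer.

Answer: 1

Derivation:
Positions: [(0, 0), (0, 1), (0, 2), (1, 2), (1, 3), (2, 3), (2, 2), (2, 1), (1, 1)]
H-H contact: residue 1 @(0,1) - residue 8 @(1, 1)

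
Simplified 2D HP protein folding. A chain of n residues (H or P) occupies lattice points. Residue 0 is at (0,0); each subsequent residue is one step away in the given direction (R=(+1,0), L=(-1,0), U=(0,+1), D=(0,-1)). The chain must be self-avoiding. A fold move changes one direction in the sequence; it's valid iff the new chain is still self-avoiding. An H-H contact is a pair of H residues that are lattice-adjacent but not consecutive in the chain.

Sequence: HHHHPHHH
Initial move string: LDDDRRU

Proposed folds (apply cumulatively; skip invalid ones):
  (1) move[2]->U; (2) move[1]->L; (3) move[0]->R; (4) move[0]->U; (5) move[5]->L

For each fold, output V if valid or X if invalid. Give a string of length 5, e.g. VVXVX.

Initial: LDDDRRU -> [(0, 0), (-1, 0), (-1, -1), (-1, -2), (-1, -3), (0, -3), (1, -3), (1, -2)]
Fold 1: move[2]->U => LDUDRRU INVALID (collision), skipped
Fold 2: move[1]->L => LLDDRRU VALID
Fold 3: move[0]->R => RLDDRRU INVALID (collision), skipped
Fold 4: move[0]->U => ULDDRRU VALID
Fold 5: move[5]->L => ULDDRLU INVALID (collision), skipped

Answer: XVXVX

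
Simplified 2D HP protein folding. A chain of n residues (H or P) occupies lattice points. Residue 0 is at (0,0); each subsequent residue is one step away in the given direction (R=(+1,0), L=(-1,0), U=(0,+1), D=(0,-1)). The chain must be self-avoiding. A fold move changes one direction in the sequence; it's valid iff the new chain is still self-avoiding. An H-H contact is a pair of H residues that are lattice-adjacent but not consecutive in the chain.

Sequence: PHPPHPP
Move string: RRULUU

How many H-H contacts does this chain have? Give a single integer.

Positions: [(0, 0), (1, 0), (2, 0), (2, 1), (1, 1), (1, 2), (1, 3)]
H-H contact: residue 1 @(1,0) - residue 4 @(1, 1)

Answer: 1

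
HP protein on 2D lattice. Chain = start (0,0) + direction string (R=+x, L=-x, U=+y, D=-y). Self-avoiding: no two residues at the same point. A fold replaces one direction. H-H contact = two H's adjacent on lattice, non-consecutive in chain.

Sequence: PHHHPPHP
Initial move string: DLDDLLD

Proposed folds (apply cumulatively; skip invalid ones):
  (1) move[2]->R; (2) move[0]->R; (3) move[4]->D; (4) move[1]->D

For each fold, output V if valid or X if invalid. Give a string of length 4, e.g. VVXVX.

Initial: DLDDLLD -> [(0, 0), (0, -1), (-1, -1), (-1, -2), (-1, -3), (-2, -3), (-3, -3), (-3, -4)]
Fold 1: move[2]->R => DLRDLLD INVALID (collision), skipped
Fold 2: move[0]->R => RLDDLLD INVALID (collision), skipped
Fold 3: move[4]->D => DLDDDLD VALID
Fold 4: move[1]->D => DDDDDLD VALID

Answer: XXVV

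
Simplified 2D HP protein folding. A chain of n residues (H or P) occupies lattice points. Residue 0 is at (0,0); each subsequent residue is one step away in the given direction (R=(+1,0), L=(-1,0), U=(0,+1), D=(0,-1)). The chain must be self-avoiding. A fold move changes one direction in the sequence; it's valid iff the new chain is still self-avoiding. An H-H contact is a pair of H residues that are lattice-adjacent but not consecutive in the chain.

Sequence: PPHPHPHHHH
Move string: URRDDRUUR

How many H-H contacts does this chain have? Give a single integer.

Positions: [(0, 0), (0, 1), (1, 1), (2, 1), (2, 0), (2, -1), (3, -1), (3, 0), (3, 1), (4, 1)]
H-H contact: residue 4 @(2,0) - residue 7 @(3, 0)

Answer: 1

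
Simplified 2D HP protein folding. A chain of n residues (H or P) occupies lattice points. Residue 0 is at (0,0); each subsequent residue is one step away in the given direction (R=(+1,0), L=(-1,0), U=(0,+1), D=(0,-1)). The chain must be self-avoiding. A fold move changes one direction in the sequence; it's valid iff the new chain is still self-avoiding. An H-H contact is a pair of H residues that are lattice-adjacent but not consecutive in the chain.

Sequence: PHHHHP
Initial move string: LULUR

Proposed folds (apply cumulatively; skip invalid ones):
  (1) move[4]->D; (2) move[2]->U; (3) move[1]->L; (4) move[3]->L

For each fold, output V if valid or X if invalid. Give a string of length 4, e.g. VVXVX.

Initial: LULUR -> [(0, 0), (-1, 0), (-1, 1), (-2, 1), (-2, 2), (-1, 2)]
Fold 1: move[4]->D => LULUD INVALID (collision), skipped
Fold 2: move[2]->U => LUUUR VALID
Fold 3: move[1]->L => LLUUR VALID
Fold 4: move[3]->L => LLULR INVALID (collision), skipped

Answer: XVVX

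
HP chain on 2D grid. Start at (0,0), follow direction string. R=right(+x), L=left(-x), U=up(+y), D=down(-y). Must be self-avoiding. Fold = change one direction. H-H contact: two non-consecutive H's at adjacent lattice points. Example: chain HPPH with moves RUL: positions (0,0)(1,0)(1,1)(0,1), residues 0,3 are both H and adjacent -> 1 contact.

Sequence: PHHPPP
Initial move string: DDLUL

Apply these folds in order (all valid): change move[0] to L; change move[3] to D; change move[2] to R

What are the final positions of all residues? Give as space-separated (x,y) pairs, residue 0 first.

Initial moves: DDLUL
Fold: move[0]->L => LDLUL (positions: [(0, 0), (-1, 0), (-1, -1), (-2, -1), (-2, 0), (-3, 0)])
Fold: move[3]->D => LDLDL (positions: [(0, 0), (-1, 0), (-1, -1), (-2, -1), (-2, -2), (-3, -2)])
Fold: move[2]->R => LDRDL (positions: [(0, 0), (-1, 0), (-1, -1), (0, -1), (0, -2), (-1, -2)])

Answer: (0,0) (-1,0) (-1,-1) (0,-1) (0,-2) (-1,-2)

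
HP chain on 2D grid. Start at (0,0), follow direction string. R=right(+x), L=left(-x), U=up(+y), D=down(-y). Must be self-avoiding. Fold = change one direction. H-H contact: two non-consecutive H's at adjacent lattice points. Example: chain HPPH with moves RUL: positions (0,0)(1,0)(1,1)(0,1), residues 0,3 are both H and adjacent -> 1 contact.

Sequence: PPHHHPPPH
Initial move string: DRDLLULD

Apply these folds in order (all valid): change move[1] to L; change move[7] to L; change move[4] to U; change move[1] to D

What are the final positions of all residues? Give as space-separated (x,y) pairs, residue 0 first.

Answer: (0,0) (0,-1) (0,-2) (0,-3) (-1,-3) (-1,-2) (-1,-1) (-2,-1) (-3,-1)

Derivation:
Initial moves: DRDLLULD
Fold: move[1]->L => DLDLLULD (positions: [(0, 0), (0, -1), (-1, -1), (-1, -2), (-2, -2), (-3, -2), (-3, -1), (-4, -1), (-4, -2)])
Fold: move[7]->L => DLDLLULL (positions: [(0, 0), (0, -1), (-1, -1), (-1, -2), (-2, -2), (-3, -2), (-3, -1), (-4, -1), (-5, -1)])
Fold: move[4]->U => DLDLUULL (positions: [(0, 0), (0, -1), (-1, -1), (-1, -2), (-2, -2), (-2, -1), (-2, 0), (-3, 0), (-4, 0)])
Fold: move[1]->D => DDDLUULL (positions: [(0, 0), (0, -1), (0, -2), (0, -3), (-1, -3), (-1, -2), (-1, -1), (-2, -1), (-3, -1)])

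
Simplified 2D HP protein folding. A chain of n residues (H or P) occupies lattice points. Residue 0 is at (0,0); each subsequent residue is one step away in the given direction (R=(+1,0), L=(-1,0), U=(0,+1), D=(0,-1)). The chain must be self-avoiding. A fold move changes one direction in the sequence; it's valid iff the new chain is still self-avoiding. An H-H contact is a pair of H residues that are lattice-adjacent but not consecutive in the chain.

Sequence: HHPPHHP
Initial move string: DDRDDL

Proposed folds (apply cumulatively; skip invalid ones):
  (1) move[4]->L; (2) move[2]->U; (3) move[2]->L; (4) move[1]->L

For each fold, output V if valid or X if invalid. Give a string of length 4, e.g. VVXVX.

Answer: VXVV

Derivation:
Initial: DDRDDL -> [(0, 0), (0, -1), (0, -2), (1, -2), (1, -3), (1, -4), (0, -4)]
Fold 1: move[4]->L => DDRDLL VALID
Fold 2: move[2]->U => DDUDLL INVALID (collision), skipped
Fold 3: move[2]->L => DDLDLL VALID
Fold 4: move[1]->L => DLLDLL VALID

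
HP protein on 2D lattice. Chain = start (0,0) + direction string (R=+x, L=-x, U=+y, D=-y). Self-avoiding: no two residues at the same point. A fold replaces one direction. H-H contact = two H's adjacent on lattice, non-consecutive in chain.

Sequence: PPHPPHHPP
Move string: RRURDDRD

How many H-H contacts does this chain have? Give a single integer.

Positions: [(0, 0), (1, 0), (2, 0), (2, 1), (3, 1), (3, 0), (3, -1), (4, -1), (4, -2)]
H-H contact: residue 2 @(2,0) - residue 5 @(3, 0)

Answer: 1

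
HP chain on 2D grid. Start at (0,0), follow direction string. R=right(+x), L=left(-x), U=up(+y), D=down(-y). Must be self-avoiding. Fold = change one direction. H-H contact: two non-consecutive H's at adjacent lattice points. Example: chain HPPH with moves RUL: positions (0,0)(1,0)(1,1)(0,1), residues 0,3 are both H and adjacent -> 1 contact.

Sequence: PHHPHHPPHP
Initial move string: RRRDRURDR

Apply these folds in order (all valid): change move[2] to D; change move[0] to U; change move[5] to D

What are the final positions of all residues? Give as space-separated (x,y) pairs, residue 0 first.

Initial moves: RRRDRURDR
Fold: move[2]->D => RRDDRURDR (positions: [(0, 0), (1, 0), (2, 0), (2, -1), (2, -2), (3, -2), (3, -1), (4, -1), (4, -2), (5, -2)])
Fold: move[0]->U => URDDRURDR (positions: [(0, 0), (0, 1), (1, 1), (1, 0), (1, -1), (2, -1), (2, 0), (3, 0), (3, -1), (4, -1)])
Fold: move[5]->D => URDDRDRDR (positions: [(0, 0), (0, 1), (1, 1), (1, 0), (1, -1), (2, -1), (2, -2), (3, -2), (3, -3), (4, -3)])

Answer: (0,0) (0,1) (1,1) (1,0) (1,-1) (2,-1) (2,-2) (3,-2) (3,-3) (4,-3)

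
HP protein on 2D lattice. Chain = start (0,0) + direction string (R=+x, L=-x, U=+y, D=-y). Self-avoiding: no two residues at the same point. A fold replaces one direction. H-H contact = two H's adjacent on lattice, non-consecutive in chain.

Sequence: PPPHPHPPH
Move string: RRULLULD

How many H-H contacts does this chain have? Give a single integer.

Answer: 1

Derivation:
Positions: [(0, 0), (1, 0), (2, 0), (2, 1), (1, 1), (0, 1), (0, 2), (-1, 2), (-1, 1)]
H-H contact: residue 5 @(0,1) - residue 8 @(-1, 1)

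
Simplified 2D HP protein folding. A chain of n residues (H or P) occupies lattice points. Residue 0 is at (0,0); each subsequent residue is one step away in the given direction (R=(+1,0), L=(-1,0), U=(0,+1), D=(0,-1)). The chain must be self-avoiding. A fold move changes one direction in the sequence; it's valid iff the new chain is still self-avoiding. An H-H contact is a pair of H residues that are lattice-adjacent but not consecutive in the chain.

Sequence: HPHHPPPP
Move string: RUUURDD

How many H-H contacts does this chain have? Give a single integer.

Answer: 0

Derivation:
Positions: [(0, 0), (1, 0), (1, 1), (1, 2), (1, 3), (2, 3), (2, 2), (2, 1)]
No H-H contacts found.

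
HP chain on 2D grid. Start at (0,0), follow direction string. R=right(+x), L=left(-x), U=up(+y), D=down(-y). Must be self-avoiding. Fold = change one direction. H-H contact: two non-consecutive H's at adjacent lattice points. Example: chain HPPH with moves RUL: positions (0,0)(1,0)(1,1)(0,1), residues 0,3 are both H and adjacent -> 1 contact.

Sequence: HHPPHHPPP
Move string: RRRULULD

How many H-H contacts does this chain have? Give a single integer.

Positions: [(0, 0), (1, 0), (2, 0), (3, 0), (3, 1), (2, 1), (2, 2), (1, 2), (1, 1)]
No H-H contacts found.

Answer: 0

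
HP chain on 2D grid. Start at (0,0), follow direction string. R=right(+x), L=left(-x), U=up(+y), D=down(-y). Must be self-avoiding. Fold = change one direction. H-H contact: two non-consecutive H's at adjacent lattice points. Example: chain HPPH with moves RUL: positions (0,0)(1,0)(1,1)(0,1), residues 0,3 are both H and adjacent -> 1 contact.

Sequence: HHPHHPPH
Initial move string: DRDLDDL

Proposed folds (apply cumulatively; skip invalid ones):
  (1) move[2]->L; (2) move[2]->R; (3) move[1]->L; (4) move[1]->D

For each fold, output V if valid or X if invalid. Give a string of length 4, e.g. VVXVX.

Initial: DRDLDDL -> [(0, 0), (0, -1), (1, -1), (1, -2), (0, -2), (0, -3), (0, -4), (-1, -4)]
Fold 1: move[2]->L => DRLLDDL INVALID (collision), skipped
Fold 2: move[2]->R => DRRLDDL INVALID (collision), skipped
Fold 3: move[1]->L => DLDLDDL VALID
Fold 4: move[1]->D => DDDLDDL VALID

Answer: XXVV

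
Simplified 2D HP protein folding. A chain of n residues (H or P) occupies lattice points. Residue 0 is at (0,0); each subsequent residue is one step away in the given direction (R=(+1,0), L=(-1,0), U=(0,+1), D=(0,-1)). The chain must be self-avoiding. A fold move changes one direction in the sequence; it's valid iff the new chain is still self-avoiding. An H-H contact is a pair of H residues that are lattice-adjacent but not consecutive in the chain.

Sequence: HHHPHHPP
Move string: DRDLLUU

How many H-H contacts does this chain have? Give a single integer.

Positions: [(0, 0), (0, -1), (1, -1), (1, -2), (0, -2), (-1, -2), (-1, -1), (-1, 0)]
H-H contact: residue 1 @(0,-1) - residue 4 @(0, -2)

Answer: 1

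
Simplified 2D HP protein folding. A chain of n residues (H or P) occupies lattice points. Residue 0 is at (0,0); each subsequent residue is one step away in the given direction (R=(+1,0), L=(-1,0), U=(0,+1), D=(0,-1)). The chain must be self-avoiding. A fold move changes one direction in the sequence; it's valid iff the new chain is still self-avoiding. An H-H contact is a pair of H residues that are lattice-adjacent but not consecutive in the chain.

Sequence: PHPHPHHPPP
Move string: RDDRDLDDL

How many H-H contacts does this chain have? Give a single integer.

Positions: [(0, 0), (1, 0), (1, -1), (1, -2), (2, -2), (2, -3), (1, -3), (1, -4), (1, -5), (0, -5)]
H-H contact: residue 3 @(1,-2) - residue 6 @(1, -3)

Answer: 1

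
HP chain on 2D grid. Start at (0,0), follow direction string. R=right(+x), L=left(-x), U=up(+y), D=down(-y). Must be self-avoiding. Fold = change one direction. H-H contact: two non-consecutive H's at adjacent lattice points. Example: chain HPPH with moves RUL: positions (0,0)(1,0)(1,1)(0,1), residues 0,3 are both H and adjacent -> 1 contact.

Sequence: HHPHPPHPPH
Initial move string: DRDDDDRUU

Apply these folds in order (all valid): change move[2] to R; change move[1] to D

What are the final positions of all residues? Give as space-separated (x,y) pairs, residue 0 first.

Answer: (0,0) (0,-1) (0,-2) (1,-2) (1,-3) (1,-4) (1,-5) (2,-5) (2,-4) (2,-3)

Derivation:
Initial moves: DRDDDDRUU
Fold: move[2]->R => DRRDDDRUU (positions: [(0, 0), (0, -1), (1, -1), (2, -1), (2, -2), (2, -3), (2, -4), (3, -4), (3, -3), (3, -2)])
Fold: move[1]->D => DDRDDDRUU (positions: [(0, 0), (0, -1), (0, -2), (1, -2), (1, -3), (1, -4), (1, -5), (2, -5), (2, -4), (2, -3)])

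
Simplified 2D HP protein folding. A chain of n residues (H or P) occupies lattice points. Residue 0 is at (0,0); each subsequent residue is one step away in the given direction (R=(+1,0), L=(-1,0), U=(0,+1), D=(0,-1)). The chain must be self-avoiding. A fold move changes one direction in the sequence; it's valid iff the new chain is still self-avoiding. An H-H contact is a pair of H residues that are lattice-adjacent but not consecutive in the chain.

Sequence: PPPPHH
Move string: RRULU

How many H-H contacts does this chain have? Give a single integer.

Positions: [(0, 0), (1, 0), (2, 0), (2, 1), (1, 1), (1, 2)]
No H-H contacts found.

Answer: 0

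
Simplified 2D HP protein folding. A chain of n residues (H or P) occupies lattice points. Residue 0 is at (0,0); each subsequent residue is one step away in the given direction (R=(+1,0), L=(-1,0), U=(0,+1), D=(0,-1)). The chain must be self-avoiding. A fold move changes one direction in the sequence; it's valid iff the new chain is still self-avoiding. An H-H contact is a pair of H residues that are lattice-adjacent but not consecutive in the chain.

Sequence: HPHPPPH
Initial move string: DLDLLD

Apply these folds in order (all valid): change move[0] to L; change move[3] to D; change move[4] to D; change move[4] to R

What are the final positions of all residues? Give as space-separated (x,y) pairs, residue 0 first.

Answer: (0,0) (-1,0) (-2,0) (-2,-1) (-2,-2) (-1,-2) (-1,-3)

Derivation:
Initial moves: DLDLLD
Fold: move[0]->L => LLDLLD (positions: [(0, 0), (-1, 0), (-2, 0), (-2, -1), (-3, -1), (-4, -1), (-4, -2)])
Fold: move[3]->D => LLDDLD (positions: [(0, 0), (-1, 0), (-2, 0), (-2, -1), (-2, -2), (-3, -2), (-3, -3)])
Fold: move[4]->D => LLDDDD (positions: [(0, 0), (-1, 0), (-2, 0), (-2, -1), (-2, -2), (-2, -3), (-2, -4)])
Fold: move[4]->R => LLDDRD (positions: [(0, 0), (-1, 0), (-2, 0), (-2, -1), (-2, -2), (-1, -2), (-1, -3)])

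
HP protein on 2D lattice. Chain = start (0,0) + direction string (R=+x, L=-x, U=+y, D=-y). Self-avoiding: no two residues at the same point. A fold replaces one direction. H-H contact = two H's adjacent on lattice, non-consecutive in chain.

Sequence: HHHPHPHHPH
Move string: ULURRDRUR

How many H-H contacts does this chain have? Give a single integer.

Answer: 2

Derivation:
Positions: [(0, 0), (0, 1), (-1, 1), (-1, 2), (0, 2), (1, 2), (1, 1), (2, 1), (2, 2), (3, 2)]
H-H contact: residue 1 @(0,1) - residue 6 @(1, 1)
H-H contact: residue 1 @(0,1) - residue 4 @(0, 2)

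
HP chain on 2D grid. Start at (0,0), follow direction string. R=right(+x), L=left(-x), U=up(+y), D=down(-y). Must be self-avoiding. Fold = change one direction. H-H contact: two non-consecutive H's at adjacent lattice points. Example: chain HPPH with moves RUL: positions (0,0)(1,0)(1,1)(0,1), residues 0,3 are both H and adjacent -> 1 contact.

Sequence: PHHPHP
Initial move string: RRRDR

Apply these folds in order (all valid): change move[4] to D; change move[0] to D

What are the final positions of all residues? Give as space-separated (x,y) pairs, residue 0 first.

Initial moves: RRRDR
Fold: move[4]->D => RRRDD (positions: [(0, 0), (1, 0), (2, 0), (3, 0), (3, -1), (3, -2)])
Fold: move[0]->D => DRRDD (positions: [(0, 0), (0, -1), (1, -1), (2, -1), (2, -2), (2, -3)])

Answer: (0,0) (0,-1) (1,-1) (2,-1) (2,-2) (2,-3)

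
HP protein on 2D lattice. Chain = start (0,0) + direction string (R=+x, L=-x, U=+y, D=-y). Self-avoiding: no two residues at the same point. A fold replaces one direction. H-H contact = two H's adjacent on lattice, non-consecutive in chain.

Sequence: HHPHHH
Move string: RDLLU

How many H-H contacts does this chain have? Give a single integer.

Answer: 2

Derivation:
Positions: [(0, 0), (1, 0), (1, -1), (0, -1), (-1, -1), (-1, 0)]
H-H contact: residue 0 @(0,0) - residue 5 @(-1, 0)
H-H contact: residue 0 @(0,0) - residue 3 @(0, -1)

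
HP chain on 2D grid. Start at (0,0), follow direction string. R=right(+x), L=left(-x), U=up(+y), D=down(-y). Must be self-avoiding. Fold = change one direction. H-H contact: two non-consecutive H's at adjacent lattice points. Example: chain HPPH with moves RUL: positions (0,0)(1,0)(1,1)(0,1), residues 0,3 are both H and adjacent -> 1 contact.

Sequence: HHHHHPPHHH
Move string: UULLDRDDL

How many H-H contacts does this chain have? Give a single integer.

Positions: [(0, 0), (0, 1), (0, 2), (-1, 2), (-2, 2), (-2, 1), (-1, 1), (-1, 0), (-1, -1), (-2, -1)]
H-H contact: residue 0 @(0,0) - residue 7 @(-1, 0)

Answer: 1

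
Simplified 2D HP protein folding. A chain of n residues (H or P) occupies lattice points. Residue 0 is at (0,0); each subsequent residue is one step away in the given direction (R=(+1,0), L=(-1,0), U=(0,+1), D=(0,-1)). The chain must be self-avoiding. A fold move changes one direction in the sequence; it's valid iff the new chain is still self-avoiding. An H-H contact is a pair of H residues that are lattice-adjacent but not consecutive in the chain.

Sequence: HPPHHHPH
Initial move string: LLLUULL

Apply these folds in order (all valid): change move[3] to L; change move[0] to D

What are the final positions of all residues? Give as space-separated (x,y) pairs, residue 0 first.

Answer: (0,0) (0,-1) (-1,-1) (-2,-1) (-3,-1) (-3,0) (-4,0) (-5,0)

Derivation:
Initial moves: LLLUULL
Fold: move[3]->L => LLLLULL (positions: [(0, 0), (-1, 0), (-2, 0), (-3, 0), (-4, 0), (-4, 1), (-5, 1), (-6, 1)])
Fold: move[0]->D => DLLLULL (positions: [(0, 0), (0, -1), (-1, -1), (-2, -1), (-3, -1), (-3, 0), (-4, 0), (-5, 0)])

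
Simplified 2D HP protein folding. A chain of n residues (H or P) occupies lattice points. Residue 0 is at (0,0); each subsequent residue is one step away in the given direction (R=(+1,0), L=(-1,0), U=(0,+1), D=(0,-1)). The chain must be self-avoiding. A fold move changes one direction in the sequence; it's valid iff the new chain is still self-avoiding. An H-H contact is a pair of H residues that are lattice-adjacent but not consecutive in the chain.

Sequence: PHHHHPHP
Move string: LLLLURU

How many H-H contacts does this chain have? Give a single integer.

Answer: 1

Derivation:
Positions: [(0, 0), (-1, 0), (-2, 0), (-3, 0), (-4, 0), (-4, 1), (-3, 1), (-3, 2)]
H-H contact: residue 3 @(-3,0) - residue 6 @(-3, 1)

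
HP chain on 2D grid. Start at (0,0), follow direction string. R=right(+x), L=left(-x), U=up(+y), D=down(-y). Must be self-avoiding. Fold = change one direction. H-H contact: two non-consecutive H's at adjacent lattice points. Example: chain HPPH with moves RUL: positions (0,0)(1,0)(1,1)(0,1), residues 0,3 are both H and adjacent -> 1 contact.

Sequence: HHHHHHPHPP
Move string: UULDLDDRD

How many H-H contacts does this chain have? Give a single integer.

Answer: 1

Derivation:
Positions: [(0, 0), (0, 1), (0, 2), (-1, 2), (-1, 1), (-2, 1), (-2, 0), (-2, -1), (-1, -1), (-1, -2)]
H-H contact: residue 1 @(0,1) - residue 4 @(-1, 1)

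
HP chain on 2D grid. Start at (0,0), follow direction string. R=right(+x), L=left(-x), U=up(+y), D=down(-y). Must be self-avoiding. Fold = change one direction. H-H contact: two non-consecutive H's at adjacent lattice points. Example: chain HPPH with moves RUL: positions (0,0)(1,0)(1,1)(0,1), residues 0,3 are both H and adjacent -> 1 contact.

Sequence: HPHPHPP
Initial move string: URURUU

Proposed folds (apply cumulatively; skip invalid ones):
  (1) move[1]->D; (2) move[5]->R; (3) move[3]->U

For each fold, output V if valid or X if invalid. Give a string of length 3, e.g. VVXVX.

Answer: XVV

Derivation:
Initial: URURUU -> [(0, 0), (0, 1), (1, 1), (1, 2), (2, 2), (2, 3), (2, 4)]
Fold 1: move[1]->D => UDURUU INVALID (collision), skipped
Fold 2: move[5]->R => URURUR VALID
Fold 3: move[3]->U => URUUUR VALID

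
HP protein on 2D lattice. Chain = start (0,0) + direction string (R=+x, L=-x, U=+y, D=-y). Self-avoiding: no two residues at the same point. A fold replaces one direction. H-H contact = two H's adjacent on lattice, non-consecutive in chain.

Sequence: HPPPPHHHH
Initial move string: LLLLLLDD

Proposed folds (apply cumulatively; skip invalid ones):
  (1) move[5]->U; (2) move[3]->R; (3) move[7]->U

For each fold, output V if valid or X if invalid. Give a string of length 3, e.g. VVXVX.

Initial: LLLLLLDD -> [(0, 0), (-1, 0), (-2, 0), (-3, 0), (-4, 0), (-5, 0), (-6, 0), (-6, -1), (-6, -2)]
Fold 1: move[5]->U => LLLLLUDD INVALID (collision), skipped
Fold 2: move[3]->R => LLLRLLDD INVALID (collision), skipped
Fold 3: move[7]->U => LLLLLLDU INVALID (collision), skipped

Answer: XXX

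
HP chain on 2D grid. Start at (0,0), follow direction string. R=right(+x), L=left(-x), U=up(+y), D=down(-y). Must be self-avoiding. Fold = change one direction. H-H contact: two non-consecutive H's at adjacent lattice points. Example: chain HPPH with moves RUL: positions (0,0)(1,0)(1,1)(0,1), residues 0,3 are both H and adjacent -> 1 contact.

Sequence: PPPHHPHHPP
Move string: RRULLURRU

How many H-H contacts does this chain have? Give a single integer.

Positions: [(0, 0), (1, 0), (2, 0), (2, 1), (1, 1), (0, 1), (0, 2), (1, 2), (2, 2), (2, 3)]
H-H contact: residue 4 @(1,1) - residue 7 @(1, 2)

Answer: 1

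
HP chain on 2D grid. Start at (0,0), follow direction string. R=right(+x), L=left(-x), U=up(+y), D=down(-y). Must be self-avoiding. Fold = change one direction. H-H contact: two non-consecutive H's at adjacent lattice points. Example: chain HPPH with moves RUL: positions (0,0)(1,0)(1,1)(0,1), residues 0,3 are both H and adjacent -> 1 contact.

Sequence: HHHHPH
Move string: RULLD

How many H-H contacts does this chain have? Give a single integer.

Answer: 2

Derivation:
Positions: [(0, 0), (1, 0), (1, 1), (0, 1), (-1, 1), (-1, 0)]
H-H contact: residue 0 @(0,0) - residue 5 @(-1, 0)
H-H contact: residue 0 @(0,0) - residue 3 @(0, 1)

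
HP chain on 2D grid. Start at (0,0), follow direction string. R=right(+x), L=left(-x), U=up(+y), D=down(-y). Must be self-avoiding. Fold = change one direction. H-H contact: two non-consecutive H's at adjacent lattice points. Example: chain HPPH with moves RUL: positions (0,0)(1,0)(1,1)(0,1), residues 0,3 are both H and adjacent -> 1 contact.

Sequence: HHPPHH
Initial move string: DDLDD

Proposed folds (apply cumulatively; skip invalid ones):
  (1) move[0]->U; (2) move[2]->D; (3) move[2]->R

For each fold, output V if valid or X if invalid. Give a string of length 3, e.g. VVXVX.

Answer: XVV

Derivation:
Initial: DDLDD -> [(0, 0), (0, -1), (0, -2), (-1, -2), (-1, -3), (-1, -4)]
Fold 1: move[0]->U => UDLDD INVALID (collision), skipped
Fold 2: move[2]->D => DDDDD VALID
Fold 3: move[2]->R => DDRDD VALID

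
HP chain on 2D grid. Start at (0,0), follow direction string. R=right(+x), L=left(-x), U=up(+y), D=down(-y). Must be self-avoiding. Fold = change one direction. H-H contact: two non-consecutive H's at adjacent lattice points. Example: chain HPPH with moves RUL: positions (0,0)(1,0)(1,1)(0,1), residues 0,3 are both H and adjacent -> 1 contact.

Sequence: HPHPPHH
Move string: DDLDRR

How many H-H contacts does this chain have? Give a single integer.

Positions: [(0, 0), (0, -1), (0, -2), (-1, -2), (-1, -3), (0, -3), (1, -3)]
H-H contact: residue 2 @(0,-2) - residue 5 @(0, -3)

Answer: 1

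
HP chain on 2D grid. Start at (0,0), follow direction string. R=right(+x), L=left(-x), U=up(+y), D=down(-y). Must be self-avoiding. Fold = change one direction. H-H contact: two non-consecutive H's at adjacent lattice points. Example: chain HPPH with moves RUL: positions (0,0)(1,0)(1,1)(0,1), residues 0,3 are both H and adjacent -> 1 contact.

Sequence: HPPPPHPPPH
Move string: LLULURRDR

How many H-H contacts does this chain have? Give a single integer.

Answer: 1

Derivation:
Positions: [(0, 0), (-1, 0), (-2, 0), (-2, 1), (-3, 1), (-3, 2), (-2, 2), (-1, 2), (-1, 1), (0, 1)]
H-H contact: residue 0 @(0,0) - residue 9 @(0, 1)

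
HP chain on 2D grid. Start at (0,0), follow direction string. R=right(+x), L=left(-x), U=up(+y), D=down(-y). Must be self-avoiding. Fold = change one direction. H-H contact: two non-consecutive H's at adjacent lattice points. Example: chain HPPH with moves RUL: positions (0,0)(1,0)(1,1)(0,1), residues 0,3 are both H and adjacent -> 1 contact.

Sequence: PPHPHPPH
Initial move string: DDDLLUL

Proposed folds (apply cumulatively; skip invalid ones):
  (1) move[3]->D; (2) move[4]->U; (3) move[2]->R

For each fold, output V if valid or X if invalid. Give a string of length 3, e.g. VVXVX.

Answer: VXX

Derivation:
Initial: DDDLLUL -> [(0, 0), (0, -1), (0, -2), (0, -3), (-1, -3), (-2, -3), (-2, -2), (-3, -2)]
Fold 1: move[3]->D => DDDDLUL VALID
Fold 2: move[4]->U => DDDDUUL INVALID (collision), skipped
Fold 3: move[2]->R => DDRDLUL INVALID (collision), skipped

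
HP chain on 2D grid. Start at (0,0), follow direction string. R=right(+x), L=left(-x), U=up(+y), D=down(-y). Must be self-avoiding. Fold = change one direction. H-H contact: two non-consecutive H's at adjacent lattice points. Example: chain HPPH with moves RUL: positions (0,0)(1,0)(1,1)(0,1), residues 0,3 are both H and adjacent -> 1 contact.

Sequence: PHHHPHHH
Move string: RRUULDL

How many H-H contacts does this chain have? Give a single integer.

Answer: 2

Derivation:
Positions: [(0, 0), (1, 0), (2, 0), (2, 1), (2, 2), (1, 2), (1, 1), (0, 1)]
H-H contact: residue 1 @(1,0) - residue 6 @(1, 1)
H-H contact: residue 3 @(2,1) - residue 6 @(1, 1)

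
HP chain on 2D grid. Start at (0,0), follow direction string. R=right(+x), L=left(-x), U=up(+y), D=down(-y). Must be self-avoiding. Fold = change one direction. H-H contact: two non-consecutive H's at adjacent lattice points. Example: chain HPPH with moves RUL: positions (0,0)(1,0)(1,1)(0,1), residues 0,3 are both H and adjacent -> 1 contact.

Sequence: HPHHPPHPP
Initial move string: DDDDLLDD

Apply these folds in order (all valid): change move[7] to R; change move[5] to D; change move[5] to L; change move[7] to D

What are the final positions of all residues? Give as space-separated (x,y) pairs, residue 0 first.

Answer: (0,0) (0,-1) (0,-2) (0,-3) (0,-4) (-1,-4) (-2,-4) (-2,-5) (-2,-6)

Derivation:
Initial moves: DDDDLLDD
Fold: move[7]->R => DDDDLLDR (positions: [(0, 0), (0, -1), (0, -2), (0, -3), (0, -4), (-1, -4), (-2, -4), (-2, -5), (-1, -5)])
Fold: move[5]->D => DDDDLDDR (positions: [(0, 0), (0, -1), (0, -2), (0, -3), (0, -4), (-1, -4), (-1, -5), (-1, -6), (0, -6)])
Fold: move[5]->L => DDDDLLDR (positions: [(0, 0), (0, -1), (0, -2), (0, -3), (0, -4), (-1, -4), (-2, -4), (-2, -5), (-1, -5)])
Fold: move[7]->D => DDDDLLDD (positions: [(0, 0), (0, -1), (0, -2), (0, -3), (0, -4), (-1, -4), (-2, -4), (-2, -5), (-2, -6)])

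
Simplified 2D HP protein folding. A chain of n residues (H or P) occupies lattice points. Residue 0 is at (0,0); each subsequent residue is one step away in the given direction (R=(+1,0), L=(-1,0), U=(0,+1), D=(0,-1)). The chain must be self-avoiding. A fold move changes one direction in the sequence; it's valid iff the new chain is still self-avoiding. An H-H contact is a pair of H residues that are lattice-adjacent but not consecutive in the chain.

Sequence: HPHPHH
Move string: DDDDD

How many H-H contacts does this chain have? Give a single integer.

Positions: [(0, 0), (0, -1), (0, -2), (0, -3), (0, -4), (0, -5)]
No H-H contacts found.

Answer: 0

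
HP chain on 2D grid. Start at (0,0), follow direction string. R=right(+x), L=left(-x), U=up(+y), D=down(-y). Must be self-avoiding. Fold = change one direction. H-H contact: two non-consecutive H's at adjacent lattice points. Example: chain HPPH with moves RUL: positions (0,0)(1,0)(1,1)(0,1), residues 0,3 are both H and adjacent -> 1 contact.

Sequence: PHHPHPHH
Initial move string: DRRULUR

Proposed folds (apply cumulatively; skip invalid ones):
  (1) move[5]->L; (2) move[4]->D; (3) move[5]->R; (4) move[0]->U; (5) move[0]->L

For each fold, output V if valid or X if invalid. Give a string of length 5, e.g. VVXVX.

Answer: XXXVX

Derivation:
Initial: DRRULUR -> [(0, 0), (0, -1), (1, -1), (2, -1), (2, 0), (1, 0), (1, 1), (2, 1)]
Fold 1: move[5]->L => DRRULLR INVALID (collision), skipped
Fold 2: move[4]->D => DRRUDUR INVALID (collision), skipped
Fold 3: move[5]->R => DRRULRR INVALID (collision), skipped
Fold 4: move[0]->U => URRULUR VALID
Fold 5: move[0]->L => LRRULUR INVALID (collision), skipped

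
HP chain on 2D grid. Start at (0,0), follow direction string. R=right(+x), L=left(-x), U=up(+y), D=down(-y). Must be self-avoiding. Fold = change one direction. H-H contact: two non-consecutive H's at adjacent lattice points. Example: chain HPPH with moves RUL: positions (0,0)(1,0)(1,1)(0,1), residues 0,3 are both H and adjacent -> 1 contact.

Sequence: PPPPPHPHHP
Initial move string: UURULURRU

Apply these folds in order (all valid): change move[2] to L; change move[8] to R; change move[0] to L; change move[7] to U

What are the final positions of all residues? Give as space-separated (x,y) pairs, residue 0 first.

Answer: (0,0) (-1,0) (-1,1) (-2,1) (-2,2) (-3,2) (-3,3) (-2,3) (-2,4) (-1,4)

Derivation:
Initial moves: UURULURRU
Fold: move[2]->L => UULULURRU (positions: [(0, 0), (0, 1), (0, 2), (-1, 2), (-1, 3), (-2, 3), (-2, 4), (-1, 4), (0, 4), (0, 5)])
Fold: move[8]->R => UULULURRR (positions: [(0, 0), (0, 1), (0, 2), (-1, 2), (-1, 3), (-2, 3), (-2, 4), (-1, 4), (0, 4), (1, 4)])
Fold: move[0]->L => LULULURRR (positions: [(0, 0), (-1, 0), (-1, 1), (-2, 1), (-2, 2), (-3, 2), (-3, 3), (-2, 3), (-1, 3), (0, 3)])
Fold: move[7]->U => LULULURUR (positions: [(0, 0), (-1, 0), (-1, 1), (-2, 1), (-2, 2), (-3, 2), (-3, 3), (-2, 3), (-2, 4), (-1, 4)])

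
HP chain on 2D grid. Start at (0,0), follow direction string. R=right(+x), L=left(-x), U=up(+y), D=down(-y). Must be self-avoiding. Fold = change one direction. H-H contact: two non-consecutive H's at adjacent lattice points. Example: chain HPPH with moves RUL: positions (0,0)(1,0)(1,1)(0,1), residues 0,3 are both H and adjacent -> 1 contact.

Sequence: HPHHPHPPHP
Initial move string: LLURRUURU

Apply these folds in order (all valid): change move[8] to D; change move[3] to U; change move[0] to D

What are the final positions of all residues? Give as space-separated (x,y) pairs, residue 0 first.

Answer: (0,0) (0,-1) (-1,-1) (-1,0) (-1,1) (0,1) (0,2) (0,3) (1,3) (1,2)

Derivation:
Initial moves: LLURRUURU
Fold: move[8]->D => LLURRUURD (positions: [(0, 0), (-1, 0), (-2, 0), (-2, 1), (-1, 1), (0, 1), (0, 2), (0, 3), (1, 3), (1, 2)])
Fold: move[3]->U => LLUURUURD (positions: [(0, 0), (-1, 0), (-2, 0), (-2, 1), (-2, 2), (-1, 2), (-1, 3), (-1, 4), (0, 4), (0, 3)])
Fold: move[0]->D => DLUURUURD (positions: [(0, 0), (0, -1), (-1, -1), (-1, 0), (-1, 1), (0, 1), (0, 2), (0, 3), (1, 3), (1, 2)])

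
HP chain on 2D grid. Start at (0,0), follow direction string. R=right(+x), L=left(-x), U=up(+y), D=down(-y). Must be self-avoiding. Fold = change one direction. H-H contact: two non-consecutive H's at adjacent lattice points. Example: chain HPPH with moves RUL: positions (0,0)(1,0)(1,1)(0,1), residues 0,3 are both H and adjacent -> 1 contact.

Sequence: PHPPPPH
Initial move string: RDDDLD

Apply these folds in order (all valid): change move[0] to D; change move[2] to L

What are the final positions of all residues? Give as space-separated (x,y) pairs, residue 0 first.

Initial moves: RDDDLD
Fold: move[0]->D => DDDDLD (positions: [(0, 0), (0, -1), (0, -2), (0, -3), (0, -4), (-1, -4), (-1, -5)])
Fold: move[2]->L => DDLDLD (positions: [(0, 0), (0, -1), (0, -2), (-1, -2), (-1, -3), (-2, -3), (-2, -4)])

Answer: (0,0) (0,-1) (0,-2) (-1,-2) (-1,-3) (-2,-3) (-2,-4)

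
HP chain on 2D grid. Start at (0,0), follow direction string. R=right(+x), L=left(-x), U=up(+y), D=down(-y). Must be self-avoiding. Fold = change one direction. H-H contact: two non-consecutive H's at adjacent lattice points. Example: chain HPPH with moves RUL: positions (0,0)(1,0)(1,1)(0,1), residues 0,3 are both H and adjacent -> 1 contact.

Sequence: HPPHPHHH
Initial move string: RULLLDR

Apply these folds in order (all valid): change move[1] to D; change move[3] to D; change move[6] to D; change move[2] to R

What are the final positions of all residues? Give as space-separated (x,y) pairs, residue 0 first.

Initial moves: RULLLDR
Fold: move[1]->D => RDLLLDR (positions: [(0, 0), (1, 0), (1, -1), (0, -1), (-1, -1), (-2, -1), (-2, -2), (-1, -2)])
Fold: move[3]->D => RDLDLDR (positions: [(0, 0), (1, 0), (1, -1), (0, -1), (0, -2), (-1, -2), (-1, -3), (0, -3)])
Fold: move[6]->D => RDLDLDD (positions: [(0, 0), (1, 0), (1, -1), (0, -1), (0, -2), (-1, -2), (-1, -3), (-1, -4)])
Fold: move[2]->R => RDRDLDD (positions: [(0, 0), (1, 0), (1, -1), (2, -1), (2, -2), (1, -2), (1, -3), (1, -4)])

Answer: (0,0) (1,0) (1,-1) (2,-1) (2,-2) (1,-2) (1,-3) (1,-4)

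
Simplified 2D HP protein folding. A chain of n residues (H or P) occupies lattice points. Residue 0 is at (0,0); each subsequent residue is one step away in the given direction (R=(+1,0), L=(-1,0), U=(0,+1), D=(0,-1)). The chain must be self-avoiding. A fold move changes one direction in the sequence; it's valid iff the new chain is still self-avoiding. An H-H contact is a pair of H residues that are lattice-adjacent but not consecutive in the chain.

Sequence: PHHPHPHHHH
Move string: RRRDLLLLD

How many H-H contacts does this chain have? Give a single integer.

Positions: [(0, 0), (1, 0), (2, 0), (3, 0), (3, -1), (2, -1), (1, -1), (0, -1), (-1, -1), (-1, -2)]
H-H contact: residue 1 @(1,0) - residue 6 @(1, -1)

Answer: 1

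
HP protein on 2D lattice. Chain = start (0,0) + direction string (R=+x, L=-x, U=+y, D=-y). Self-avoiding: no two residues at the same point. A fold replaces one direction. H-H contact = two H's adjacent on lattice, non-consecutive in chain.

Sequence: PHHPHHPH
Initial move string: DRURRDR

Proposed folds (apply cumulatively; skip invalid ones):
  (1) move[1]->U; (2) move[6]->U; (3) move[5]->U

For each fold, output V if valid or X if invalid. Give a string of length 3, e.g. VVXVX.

Answer: XXV

Derivation:
Initial: DRURRDR -> [(0, 0), (0, -1), (1, -1), (1, 0), (2, 0), (3, 0), (3, -1), (4, -1)]
Fold 1: move[1]->U => DUURRDR INVALID (collision), skipped
Fold 2: move[6]->U => DRURRDU INVALID (collision), skipped
Fold 3: move[5]->U => DRURRUR VALID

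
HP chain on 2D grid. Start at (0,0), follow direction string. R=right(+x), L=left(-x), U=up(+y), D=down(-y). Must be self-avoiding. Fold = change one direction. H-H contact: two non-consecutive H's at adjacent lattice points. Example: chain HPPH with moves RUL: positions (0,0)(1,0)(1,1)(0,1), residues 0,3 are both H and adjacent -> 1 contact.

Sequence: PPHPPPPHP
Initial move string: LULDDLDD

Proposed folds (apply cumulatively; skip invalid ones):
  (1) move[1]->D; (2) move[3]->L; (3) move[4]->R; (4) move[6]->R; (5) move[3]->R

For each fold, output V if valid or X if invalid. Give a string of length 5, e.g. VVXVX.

Initial: LULDDLDD -> [(0, 0), (-1, 0), (-1, 1), (-2, 1), (-2, 0), (-2, -1), (-3, -1), (-3, -2), (-3, -3)]
Fold 1: move[1]->D => LDLDDLDD VALID
Fold 2: move[3]->L => LDLLDLDD VALID
Fold 3: move[4]->R => LDLLRLDD INVALID (collision), skipped
Fold 4: move[6]->R => LDLLDLRD INVALID (collision), skipped
Fold 5: move[3]->R => LDLRDLDD INVALID (collision), skipped

Answer: VVXXX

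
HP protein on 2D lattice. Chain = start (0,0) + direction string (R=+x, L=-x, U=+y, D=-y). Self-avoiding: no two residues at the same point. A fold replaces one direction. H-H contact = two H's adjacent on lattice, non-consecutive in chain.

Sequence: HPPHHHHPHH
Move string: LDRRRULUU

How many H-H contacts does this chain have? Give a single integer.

Answer: 1

Derivation:
Positions: [(0, 0), (-1, 0), (-1, -1), (0, -1), (1, -1), (2, -1), (2, 0), (1, 0), (1, 1), (1, 2)]
H-H contact: residue 0 @(0,0) - residue 3 @(0, -1)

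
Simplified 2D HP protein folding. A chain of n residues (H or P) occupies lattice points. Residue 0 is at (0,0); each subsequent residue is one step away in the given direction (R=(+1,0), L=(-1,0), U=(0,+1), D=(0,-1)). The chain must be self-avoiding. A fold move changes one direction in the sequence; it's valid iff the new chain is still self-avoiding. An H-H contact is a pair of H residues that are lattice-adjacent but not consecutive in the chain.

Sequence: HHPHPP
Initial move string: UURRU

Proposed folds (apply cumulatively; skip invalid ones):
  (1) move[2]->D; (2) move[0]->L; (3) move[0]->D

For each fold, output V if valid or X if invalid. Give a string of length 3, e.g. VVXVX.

Initial: UURRU -> [(0, 0), (0, 1), (0, 2), (1, 2), (2, 2), (2, 3)]
Fold 1: move[2]->D => UUDRU INVALID (collision), skipped
Fold 2: move[0]->L => LURRU VALID
Fold 3: move[0]->D => DURRU INVALID (collision), skipped

Answer: XVX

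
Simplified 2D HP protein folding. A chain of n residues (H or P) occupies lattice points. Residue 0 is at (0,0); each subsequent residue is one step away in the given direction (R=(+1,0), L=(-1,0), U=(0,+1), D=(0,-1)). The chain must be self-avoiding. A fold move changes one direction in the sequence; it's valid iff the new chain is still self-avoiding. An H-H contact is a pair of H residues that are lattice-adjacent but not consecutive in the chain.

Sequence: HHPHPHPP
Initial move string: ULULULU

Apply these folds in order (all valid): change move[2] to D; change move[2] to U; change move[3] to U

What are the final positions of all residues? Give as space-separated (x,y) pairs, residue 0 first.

Answer: (0,0) (0,1) (-1,1) (-1,2) (-1,3) (-1,4) (-2,4) (-2,5)

Derivation:
Initial moves: ULULULU
Fold: move[2]->D => ULDLULU (positions: [(0, 0), (0, 1), (-1, 1), (-1, 0), (-2, 0), (-2, 1), (-3, 1), (-3, 2)])
Fold: move[2]->U => ULULULU (positions: [(0, 0), (0, 1), (-1, 1), (-1, 2), (-2, 2), (-2, 3), (-3, 3), (-3, 4)])
Fold: move[3]->U => ULUUULU (positions: [(0, 0), (0, 1), (-1, 1), (-1, 2), (-1, 3), (-1, 4), (-2, 4), (-2, 5)])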